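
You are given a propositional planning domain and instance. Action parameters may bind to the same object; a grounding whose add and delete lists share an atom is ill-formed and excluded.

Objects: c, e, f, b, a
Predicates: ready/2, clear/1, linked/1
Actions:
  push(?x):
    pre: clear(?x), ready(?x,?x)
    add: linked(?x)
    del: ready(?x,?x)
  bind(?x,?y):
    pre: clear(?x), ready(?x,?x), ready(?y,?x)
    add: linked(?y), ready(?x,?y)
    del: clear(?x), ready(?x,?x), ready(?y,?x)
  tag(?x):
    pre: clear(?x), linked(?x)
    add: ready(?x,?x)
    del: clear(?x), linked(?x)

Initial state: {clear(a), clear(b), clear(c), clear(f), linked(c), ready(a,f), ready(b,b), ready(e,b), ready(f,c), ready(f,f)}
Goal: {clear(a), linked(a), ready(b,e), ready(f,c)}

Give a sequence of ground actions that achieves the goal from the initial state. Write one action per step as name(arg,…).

1. bind(f,a)  →  {clear(a), clear(b), clear(c), linked(a), linked(c), ready(b,b), ready(e,b), ready(f,a), ready(f,c)}
2. bind(b,e)  →  {clear(a), clear(c), linked(a), linked(c), linked(e), ready(b,e), ready(f,a), ready(f,c)}

bind(f,a); bind(b,e)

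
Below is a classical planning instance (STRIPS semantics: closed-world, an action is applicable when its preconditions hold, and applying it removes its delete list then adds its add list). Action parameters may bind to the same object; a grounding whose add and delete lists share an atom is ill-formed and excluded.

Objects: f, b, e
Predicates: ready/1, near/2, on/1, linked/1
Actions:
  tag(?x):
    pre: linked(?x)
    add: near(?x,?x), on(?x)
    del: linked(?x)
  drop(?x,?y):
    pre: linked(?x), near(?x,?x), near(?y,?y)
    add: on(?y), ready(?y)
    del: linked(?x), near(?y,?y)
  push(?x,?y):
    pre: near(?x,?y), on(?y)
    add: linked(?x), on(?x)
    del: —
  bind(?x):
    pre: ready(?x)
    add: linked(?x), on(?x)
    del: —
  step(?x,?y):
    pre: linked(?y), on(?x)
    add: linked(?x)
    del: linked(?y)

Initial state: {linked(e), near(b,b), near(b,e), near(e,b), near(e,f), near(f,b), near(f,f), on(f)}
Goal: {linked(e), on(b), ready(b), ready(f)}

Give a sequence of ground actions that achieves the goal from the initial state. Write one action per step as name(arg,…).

push(f,f); drop(f,b); push(f,f); drop(f,f)

1. push(f,f)  →  {linked(e), linked(f), near(b,b), near(b,e), near(e,b), near(e,f), near(f,b), near(f,f), on(f)}
2. drop(f,b)  →  {linked(e), near(b,e), near(e,b), near(e,f), near(f,b), near(f,f), on(b), on(f), ready(b)}
3. push(f,f)  →  {linked(e), linked(f), near(b,e), near(e,b), near(e,f), near(f,b), near(f,f), on(b), on(f), ready(b)}
4. drop(f,f)  →  {linked(e), near(b,e), near(e,b), near(e,f), near(f,b), on(b), on(f), ready(b), ready(f)}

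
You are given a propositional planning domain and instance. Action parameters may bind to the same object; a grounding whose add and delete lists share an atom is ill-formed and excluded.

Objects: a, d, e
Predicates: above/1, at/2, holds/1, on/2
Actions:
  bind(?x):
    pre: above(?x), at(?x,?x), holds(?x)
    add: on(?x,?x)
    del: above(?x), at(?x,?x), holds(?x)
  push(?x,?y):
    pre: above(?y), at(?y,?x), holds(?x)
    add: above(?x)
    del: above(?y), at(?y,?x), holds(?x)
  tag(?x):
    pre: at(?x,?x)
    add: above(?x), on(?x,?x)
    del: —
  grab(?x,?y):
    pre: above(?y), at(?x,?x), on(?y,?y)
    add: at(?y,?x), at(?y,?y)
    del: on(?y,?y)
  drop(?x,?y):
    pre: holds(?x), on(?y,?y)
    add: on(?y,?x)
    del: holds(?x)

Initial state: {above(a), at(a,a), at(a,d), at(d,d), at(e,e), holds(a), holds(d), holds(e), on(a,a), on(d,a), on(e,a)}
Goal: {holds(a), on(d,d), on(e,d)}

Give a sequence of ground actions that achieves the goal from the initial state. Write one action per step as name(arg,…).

tag(d); tag(e); drop(d,e)

1. tag(d)  →  {above(a), above(d), at(a,a), at(a,d), at(d,d), at(e,e), holds(a), holds(d), holds(e), on(a,a), on(d,a), on(d,d), on(e,a)}
2. tag(e)  →  {above(a), above(d), above(e), at(a,a), at(a,d), at(d,d), at(e,e), holds(a), holds(d), holds(e), on(a,a), on(d,a), on(d,d), on(e,a), on(e,e)}
3. drop(d,e)  →  {above(a), above(d), above(e), at(a,a), at(a,d), at(d,d), at(e,e), holds(a), holds(e), on(a,a), on(d,a), on(d,d), on(e,a), on(e,d), on(e,e)}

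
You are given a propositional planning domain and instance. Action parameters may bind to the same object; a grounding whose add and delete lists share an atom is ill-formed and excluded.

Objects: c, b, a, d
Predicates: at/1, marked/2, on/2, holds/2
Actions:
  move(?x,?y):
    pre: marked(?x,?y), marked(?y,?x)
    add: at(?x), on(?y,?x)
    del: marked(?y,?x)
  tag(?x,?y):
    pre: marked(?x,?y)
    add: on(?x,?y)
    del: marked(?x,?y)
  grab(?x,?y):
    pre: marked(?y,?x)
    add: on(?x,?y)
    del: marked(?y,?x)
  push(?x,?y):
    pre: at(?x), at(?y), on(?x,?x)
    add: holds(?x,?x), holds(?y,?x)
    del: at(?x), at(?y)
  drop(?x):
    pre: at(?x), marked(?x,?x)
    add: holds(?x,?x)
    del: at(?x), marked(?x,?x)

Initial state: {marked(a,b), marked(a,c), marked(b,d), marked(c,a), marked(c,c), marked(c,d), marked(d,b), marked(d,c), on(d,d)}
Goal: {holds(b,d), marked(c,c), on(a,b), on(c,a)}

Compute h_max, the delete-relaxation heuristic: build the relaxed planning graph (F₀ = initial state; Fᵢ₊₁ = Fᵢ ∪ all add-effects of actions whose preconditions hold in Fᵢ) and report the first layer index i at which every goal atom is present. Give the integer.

2

F0 = init (9 atoms)
F1 = F0 ∪ {at(a), at(b), at(c), at(d), on(a,b), on(a,c), on(b,a), on(b,d), on(c,a), on(c,c), on(c,d), on(d,b), on(d,c)}  (22 atoms)
F2 = F1 ∪ {holds(a,c), holds(a,d), holds(b,c), holds(b,d), holds(c,c), holds(c,d), holds(d,c), holds(d,d)}  (30 atoms)
goal ⊆ F2  ⇒  h_max = 2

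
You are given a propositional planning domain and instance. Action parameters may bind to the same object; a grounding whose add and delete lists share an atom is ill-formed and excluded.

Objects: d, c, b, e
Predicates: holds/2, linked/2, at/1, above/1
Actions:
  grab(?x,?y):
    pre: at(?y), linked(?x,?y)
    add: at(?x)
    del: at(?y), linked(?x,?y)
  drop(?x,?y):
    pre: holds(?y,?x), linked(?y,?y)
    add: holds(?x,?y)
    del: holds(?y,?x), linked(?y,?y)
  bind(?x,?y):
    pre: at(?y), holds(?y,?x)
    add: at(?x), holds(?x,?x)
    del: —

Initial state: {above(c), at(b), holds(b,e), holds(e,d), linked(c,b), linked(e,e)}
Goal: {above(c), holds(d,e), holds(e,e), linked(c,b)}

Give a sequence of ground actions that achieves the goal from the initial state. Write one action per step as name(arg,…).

drop(d,e); bind(e,b)

1. drop(d,e)  →  {above(c), at(b), holds(b,e), holds(d,e), linked(c,b)}
2. bind(e,b)  →  {above(c), at(b), at(e), holds(b,e), holds(d,e), holds(e,e), linked(c,b)}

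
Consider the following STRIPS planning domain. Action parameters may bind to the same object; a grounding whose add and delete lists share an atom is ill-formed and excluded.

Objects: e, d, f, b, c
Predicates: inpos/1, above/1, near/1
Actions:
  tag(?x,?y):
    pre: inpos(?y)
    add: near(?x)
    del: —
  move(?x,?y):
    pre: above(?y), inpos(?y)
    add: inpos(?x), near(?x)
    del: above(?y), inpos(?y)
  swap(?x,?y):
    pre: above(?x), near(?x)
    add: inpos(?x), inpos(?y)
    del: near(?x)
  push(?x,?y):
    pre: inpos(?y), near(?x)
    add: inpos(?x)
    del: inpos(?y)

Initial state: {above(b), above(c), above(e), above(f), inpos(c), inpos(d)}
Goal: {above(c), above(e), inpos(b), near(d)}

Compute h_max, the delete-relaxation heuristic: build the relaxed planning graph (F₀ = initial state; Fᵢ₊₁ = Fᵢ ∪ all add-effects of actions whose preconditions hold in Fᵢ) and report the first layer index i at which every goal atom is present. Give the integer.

1

F0 = init (6 atoms)
F1 = F0 ∪ {inpos(b), inpos(e), inpos(f), near(b), near(c), near(d), near(e), near(f)}  (14 atoms)
goal ⊆ F1  ⇒  h_max = 1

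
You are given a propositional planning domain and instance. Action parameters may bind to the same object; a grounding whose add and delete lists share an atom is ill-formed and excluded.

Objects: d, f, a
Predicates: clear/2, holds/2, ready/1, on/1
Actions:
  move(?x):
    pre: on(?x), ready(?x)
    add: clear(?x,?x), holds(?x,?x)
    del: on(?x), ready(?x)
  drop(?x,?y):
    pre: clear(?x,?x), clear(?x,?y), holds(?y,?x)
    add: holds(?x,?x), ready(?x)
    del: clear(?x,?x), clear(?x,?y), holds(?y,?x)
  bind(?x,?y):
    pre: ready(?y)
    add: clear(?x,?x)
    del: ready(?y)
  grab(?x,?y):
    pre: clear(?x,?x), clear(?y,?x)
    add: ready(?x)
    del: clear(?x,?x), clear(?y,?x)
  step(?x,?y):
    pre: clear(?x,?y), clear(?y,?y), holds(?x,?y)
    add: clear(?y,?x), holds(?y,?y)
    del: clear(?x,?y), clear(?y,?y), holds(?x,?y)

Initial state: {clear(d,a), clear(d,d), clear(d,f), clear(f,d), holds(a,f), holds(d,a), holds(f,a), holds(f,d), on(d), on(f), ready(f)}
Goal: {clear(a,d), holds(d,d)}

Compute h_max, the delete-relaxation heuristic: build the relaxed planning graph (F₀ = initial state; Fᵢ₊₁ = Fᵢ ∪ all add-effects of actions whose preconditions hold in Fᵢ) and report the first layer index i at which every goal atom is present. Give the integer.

2

F0 = init (11 atoms)
F1 = F0 ∪ {clear(a,a), clear(f,f), holds(d,d), holds(f,f), ready(d)}  (16 atoms)
F2 = F1 ∪ {clear(a,d), holds(a,a), ready(a)}  (19 atoms)
goal ⊆ F2  ⇒  h_max = 2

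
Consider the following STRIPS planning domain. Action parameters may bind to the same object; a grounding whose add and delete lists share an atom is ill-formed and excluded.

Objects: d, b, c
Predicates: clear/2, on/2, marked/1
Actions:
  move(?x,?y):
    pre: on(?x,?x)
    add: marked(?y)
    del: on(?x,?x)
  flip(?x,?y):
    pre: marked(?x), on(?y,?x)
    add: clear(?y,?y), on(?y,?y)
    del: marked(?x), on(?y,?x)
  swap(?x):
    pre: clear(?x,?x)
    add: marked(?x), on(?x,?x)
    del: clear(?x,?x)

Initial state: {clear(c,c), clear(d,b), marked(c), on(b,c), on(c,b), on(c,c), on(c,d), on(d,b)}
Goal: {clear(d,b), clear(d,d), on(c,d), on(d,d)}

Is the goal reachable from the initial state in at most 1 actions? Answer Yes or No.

No

1. move(c,b)  →  {clear(c,c), clear(d,b), marked(b), marked(c), on(b,c), on(c,b), on(c,d), on(d,b)}
2. flip(b,d)  →  {clear(c,c), clear(d,b), clear(d,d), marked(c), on(b,c), on(c,b), on(c,d), on(d,d)}
optimal plan length = 2; 2 > 1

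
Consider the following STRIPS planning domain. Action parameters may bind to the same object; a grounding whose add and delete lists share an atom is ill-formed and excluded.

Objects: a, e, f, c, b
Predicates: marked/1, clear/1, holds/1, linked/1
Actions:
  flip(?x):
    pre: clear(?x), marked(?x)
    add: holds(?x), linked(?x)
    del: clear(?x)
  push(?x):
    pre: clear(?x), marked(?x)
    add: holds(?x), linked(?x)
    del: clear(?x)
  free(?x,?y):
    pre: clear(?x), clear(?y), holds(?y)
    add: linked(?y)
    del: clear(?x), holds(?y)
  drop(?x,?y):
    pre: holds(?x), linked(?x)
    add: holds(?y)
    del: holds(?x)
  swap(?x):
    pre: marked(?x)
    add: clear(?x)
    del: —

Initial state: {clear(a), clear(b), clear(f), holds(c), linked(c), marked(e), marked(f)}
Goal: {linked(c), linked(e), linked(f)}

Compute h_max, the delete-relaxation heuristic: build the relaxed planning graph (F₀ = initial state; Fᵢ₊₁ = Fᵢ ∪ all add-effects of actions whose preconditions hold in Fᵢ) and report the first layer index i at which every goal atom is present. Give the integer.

F0 = init (7 atoms)
F1 = F0 ∪ {clear(e), holds(a), holds(b), holds(e), holds(f), linked(f)}  (13 atoms)
F2 = F1 ∪ {linked(a), linked(b), linked(e)}  (16 atoms)
goal ⊆ F2  ⇒  h_max = 2

2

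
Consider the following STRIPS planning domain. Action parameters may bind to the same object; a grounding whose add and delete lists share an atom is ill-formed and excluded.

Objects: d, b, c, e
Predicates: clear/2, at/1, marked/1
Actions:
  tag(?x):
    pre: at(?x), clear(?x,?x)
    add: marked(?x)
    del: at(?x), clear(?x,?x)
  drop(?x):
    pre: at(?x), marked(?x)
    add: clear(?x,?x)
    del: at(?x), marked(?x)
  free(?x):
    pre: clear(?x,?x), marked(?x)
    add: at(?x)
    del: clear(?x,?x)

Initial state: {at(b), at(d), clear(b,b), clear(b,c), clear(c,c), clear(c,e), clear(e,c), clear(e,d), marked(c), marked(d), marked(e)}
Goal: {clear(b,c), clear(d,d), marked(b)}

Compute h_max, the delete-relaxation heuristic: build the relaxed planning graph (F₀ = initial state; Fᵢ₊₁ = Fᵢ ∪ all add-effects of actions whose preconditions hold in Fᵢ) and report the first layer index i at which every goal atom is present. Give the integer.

F0 = init (11 atoms)
F1 = F0 ∪ {at(c), clear(d,d), marked(b)}  (14 atoms)
goal ⊆ F1  ⇒  h_max = 1

1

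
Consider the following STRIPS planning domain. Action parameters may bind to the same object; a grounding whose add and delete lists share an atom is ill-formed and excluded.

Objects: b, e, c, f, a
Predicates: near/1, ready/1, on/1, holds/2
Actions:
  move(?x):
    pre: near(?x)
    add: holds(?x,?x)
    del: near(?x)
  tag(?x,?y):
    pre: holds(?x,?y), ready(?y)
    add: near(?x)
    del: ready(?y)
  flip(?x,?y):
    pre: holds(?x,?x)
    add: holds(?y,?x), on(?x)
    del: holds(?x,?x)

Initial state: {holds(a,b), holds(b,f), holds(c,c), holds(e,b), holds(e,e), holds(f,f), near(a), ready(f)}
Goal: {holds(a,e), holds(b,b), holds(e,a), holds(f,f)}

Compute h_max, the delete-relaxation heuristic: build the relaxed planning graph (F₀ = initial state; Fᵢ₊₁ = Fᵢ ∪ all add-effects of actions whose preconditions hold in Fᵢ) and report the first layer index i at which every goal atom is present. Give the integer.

F0 = init (8 atoms)
F1 = F0 ∪ {holds(a,a), holds(a,c), holds(a,e), holds(a,f), holds(b,c), holds(b,e), holds(c,e), holds(c,f), holds(e,c), holds(e,f), holds(f,c), holds(f,e), near(b), near(f), on(c), on(e), on(f)}  (25 atoms)
F2 = F1 ∪ {holds(b,a), holds(b,b), holds(c,a), holds(e,a), holds(f,a), near(c), near(e), on(a)}  (33 atoms)
goal ⊆ F2  ⇒  h_max = 2

2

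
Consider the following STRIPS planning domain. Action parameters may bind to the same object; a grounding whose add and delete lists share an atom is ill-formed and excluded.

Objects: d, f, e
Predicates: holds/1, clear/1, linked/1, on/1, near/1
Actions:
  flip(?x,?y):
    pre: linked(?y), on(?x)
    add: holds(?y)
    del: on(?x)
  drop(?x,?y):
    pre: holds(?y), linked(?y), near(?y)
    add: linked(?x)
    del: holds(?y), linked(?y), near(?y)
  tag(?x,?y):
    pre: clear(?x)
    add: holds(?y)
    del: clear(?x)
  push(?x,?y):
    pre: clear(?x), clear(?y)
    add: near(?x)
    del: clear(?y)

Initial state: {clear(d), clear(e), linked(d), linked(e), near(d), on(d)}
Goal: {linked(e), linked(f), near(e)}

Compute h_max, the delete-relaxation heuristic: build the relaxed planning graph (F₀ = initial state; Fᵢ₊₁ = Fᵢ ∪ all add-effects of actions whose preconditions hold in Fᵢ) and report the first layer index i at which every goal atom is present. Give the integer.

2

F0 = init (6 atoms)
F1 = F0 ∪ {holds(d), holds(e), holds(f), near(e)}  (10 atoms)
F2 = F1 ∪ {linked(f)}  (11 atoms)
goal ⊆ F2  ⇒  h_max = 2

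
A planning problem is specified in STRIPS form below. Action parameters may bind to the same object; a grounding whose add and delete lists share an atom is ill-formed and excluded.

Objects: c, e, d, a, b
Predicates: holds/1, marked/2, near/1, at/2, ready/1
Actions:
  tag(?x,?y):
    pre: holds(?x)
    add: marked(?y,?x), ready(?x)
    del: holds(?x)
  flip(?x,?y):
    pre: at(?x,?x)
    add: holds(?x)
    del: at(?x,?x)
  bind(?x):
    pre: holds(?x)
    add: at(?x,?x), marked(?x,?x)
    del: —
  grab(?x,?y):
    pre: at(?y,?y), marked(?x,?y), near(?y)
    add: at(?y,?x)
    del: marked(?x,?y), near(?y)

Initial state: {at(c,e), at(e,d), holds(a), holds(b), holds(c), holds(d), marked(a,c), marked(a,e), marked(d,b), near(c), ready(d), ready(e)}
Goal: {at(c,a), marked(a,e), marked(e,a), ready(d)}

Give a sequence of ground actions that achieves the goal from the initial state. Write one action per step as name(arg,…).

1. tag(a,e)  →  {at(c,e), at(e,d), holds(b), holds(c), holds(d), marked(a,c), marked(a,e), marked(d,b), marked(e,a), near(c), ready(a), ready(d), ready(e)}
2. bind(c)  →  {at(c,c), at(c,e), at(e,d), holds(b), holds(c), holds(d), marked(a,c), marked(a,e), marked(c,c), marked(d,b), marked(e,a), near(c), ready(a), ready(d), ready(e)}
3. grab(a,c)  →  {at(c,a), at(c,c), at(c,e), at(e,d), holds(b), holds(c), holds(d), marked(a,e), marked(c,c), marked(d,b), marked(e,a), ready(a), ready(d), ready(e)}

tag(a,e); bind(c); grab(a,c)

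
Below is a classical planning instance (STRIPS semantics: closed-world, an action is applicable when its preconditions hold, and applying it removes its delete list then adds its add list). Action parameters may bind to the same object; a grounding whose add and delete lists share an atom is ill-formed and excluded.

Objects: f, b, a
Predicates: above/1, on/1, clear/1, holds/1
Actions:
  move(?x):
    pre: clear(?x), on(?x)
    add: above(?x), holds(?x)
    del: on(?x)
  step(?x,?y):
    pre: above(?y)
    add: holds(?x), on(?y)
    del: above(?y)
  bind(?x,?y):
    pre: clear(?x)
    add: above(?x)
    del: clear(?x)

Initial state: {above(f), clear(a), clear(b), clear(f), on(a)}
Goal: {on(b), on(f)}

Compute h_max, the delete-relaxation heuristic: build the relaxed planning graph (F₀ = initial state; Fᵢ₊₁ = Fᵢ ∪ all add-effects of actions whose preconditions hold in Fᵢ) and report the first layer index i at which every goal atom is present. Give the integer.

2

F0 = init (5 atoms)
F1 = F0 ∪ {above(a), above(b), holds(a), holds(b), holds(f), on(f)}  (11 atoms)
F2 = F1 ∪ {on(b)}  (12 atoms)
goal ⊆ F2  ⇒  h_max = 2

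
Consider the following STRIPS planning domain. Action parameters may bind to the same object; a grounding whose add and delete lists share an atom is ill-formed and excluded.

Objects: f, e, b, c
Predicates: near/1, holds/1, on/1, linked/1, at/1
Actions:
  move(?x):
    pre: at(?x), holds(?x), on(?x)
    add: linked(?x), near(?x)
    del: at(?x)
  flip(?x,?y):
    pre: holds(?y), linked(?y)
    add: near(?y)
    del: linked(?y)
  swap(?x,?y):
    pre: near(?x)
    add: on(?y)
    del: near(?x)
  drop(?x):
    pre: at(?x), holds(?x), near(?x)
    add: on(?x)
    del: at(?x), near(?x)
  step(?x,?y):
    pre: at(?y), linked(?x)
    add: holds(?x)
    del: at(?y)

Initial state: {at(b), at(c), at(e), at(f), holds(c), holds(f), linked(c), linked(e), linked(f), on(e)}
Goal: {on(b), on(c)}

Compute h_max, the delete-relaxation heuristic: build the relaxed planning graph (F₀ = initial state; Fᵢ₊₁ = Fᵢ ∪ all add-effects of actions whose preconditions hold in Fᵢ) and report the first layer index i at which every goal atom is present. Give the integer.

F0 = init (10 atoms)
F1 = F0 ∪ {holds(e), near(c), near(f)}  (13 atoms)
F2 = F1 ∪ {near(e), on(b), on(c), on(f)}  (17 atoms)
goal ⊆ F2  ⇒  h_max = 2

2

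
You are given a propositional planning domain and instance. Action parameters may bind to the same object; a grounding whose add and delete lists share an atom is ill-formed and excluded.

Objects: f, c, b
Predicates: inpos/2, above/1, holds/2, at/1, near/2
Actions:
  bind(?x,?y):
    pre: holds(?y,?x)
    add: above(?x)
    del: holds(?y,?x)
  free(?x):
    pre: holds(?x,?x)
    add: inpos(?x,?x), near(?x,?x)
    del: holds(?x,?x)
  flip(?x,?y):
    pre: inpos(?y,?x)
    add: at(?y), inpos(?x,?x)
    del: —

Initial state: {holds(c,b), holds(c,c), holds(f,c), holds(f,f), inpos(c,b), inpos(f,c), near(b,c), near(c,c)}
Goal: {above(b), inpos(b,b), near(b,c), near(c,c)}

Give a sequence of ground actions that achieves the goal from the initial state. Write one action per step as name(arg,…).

bind(b,c); flip(b,c)

1. bind(b,c)  →  {above(b), holds(c,c), holds(f,c), holds(f,f), inpos(c,b), inpos(f,c), near(b,c), near(c,c)}
2. flip(b,c)  →  {above(b), at(c), holds(c,c), holds(f,c), holds(f,f), inpos(b,b), inpos(c,b), inpos(f,c), near(b,c), near(c,c)}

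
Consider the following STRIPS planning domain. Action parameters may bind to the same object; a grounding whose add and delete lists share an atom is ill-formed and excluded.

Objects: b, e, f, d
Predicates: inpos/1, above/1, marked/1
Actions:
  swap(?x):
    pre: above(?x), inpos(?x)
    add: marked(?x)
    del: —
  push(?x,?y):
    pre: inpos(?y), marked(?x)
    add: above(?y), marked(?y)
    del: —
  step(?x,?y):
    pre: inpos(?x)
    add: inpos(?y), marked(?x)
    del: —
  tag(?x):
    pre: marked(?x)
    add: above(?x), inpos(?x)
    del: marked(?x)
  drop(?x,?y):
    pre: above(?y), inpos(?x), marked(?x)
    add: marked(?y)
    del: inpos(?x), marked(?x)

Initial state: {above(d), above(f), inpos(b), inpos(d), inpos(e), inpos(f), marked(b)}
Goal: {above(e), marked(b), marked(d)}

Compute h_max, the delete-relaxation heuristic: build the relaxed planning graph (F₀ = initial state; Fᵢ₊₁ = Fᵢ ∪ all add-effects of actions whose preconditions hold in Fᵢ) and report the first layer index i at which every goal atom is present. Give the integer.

1

F0 = init (7 atoms)
F1 = F0 ∪ {above(b), above(e), marked(d), marked(e), marked(f)}  (12 atoms)
goal ⊆ F1  ⇒  h_max = 1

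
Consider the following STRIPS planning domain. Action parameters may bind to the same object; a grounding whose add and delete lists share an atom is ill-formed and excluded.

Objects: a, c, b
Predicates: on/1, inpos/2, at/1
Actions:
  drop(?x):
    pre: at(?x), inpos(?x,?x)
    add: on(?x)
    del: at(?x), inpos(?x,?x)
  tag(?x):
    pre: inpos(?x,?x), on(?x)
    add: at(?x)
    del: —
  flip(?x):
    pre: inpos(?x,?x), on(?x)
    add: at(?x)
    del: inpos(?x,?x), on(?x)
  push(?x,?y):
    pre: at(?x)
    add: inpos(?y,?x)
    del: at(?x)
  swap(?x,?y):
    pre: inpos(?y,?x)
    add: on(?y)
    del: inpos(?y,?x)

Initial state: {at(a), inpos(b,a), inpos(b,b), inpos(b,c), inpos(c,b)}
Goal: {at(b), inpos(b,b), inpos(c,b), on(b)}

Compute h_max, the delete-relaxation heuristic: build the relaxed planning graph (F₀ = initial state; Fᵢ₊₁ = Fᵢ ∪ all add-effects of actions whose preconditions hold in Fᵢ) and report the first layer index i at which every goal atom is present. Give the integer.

F0 = init (5 atoms)
F1 = F0 ∪ {inpos(a,a), inpos(c,a), on(b), on(c)}  (9 atoms)
F2 = F1 ∪ {at(b), on(a)}  (11 atoms)
goal ⊆ F2  ⇒  h_max = 2

2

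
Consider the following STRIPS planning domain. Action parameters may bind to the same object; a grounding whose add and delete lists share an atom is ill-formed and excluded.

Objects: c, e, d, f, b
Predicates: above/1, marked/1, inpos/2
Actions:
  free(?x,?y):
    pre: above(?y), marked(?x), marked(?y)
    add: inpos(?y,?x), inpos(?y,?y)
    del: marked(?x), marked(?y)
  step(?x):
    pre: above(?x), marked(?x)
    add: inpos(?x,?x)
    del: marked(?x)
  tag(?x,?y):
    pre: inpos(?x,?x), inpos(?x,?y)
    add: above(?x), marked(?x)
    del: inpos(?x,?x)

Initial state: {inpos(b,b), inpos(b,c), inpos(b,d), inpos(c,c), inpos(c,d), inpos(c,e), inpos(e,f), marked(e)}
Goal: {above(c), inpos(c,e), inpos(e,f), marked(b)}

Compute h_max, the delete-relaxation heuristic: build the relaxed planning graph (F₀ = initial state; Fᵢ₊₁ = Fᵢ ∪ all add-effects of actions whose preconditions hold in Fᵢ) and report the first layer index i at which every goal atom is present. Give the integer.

F0 = init (8 atoms)
F1 = F0 ∪ {above(b), above(c), marked(b), marked(c)}  (12 atoms)
goal ⊆ F1  ⇒  h_max = 1

1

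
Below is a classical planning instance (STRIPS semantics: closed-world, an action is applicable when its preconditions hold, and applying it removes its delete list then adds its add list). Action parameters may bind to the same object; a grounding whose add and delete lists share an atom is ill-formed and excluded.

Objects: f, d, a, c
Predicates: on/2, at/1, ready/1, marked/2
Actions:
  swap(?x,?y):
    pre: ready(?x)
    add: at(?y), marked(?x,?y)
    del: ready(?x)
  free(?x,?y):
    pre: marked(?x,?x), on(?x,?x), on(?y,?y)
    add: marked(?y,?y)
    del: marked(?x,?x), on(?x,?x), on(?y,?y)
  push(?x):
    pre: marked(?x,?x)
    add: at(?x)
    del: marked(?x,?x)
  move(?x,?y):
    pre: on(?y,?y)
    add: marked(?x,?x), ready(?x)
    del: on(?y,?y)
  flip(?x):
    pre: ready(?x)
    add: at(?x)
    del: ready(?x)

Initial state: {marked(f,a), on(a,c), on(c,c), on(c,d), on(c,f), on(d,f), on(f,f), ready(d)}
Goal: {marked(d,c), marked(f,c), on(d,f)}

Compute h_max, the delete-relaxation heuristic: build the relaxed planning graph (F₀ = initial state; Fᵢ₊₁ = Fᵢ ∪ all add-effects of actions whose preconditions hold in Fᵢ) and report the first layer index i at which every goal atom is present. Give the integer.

F0 = init (8 atoms)
F1 = F0 ∪ {at(a), at(c), at(d), at(f), marked(a,a), marked(c,c), marked(d,a), marked(d,c), marked(d,d), marked(d,f), marked(f,f), ready(a), ready(c), ready(f)}  (22 atoms)
F2 = F1 ∪ {marked(a,c), marked(a,d), marked(a,f), marked(c,a), marked(c,d), marked(c,f), marked(f,c), marked(f,d)}  (30 atoms)
goal ⊆ F2  ⇒  h_max = 2

2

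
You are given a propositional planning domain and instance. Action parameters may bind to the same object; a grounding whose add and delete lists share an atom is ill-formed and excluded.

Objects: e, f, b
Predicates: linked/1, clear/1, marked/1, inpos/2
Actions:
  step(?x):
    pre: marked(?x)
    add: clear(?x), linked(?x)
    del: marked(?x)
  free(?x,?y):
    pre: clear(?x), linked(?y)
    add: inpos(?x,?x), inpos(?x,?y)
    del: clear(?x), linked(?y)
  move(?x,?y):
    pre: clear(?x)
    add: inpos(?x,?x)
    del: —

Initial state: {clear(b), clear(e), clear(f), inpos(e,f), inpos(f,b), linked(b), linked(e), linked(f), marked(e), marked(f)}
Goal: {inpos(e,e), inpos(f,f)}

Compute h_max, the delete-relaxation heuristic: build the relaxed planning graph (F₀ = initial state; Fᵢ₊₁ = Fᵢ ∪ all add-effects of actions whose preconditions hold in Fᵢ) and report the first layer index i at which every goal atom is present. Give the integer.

F0 = init (10 atoms)
F1 = F0 ∪ {inpos(b,b), inpos(b,e), inpos(b,f), inpos(e,b), inpos(e,e), inpos(f,e), inpos(f,f)}  (17 atoms)
goal ⊆ F1  ⇒  h_max = 1

1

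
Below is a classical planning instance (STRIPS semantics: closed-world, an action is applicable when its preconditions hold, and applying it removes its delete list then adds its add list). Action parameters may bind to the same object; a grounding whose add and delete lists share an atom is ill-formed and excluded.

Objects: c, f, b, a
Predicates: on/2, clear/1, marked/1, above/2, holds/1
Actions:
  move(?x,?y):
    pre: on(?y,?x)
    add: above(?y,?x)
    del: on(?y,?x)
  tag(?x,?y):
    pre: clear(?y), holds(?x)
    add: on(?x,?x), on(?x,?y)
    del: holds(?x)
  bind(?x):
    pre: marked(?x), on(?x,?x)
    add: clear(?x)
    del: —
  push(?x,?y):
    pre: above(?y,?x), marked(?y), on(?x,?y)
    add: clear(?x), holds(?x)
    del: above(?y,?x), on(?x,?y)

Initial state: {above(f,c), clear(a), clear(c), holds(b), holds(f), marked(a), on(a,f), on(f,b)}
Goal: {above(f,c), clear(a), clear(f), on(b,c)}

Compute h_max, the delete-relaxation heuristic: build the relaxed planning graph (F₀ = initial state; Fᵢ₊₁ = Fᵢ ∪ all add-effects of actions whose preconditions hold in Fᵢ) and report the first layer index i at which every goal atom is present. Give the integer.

F0 = init (8 atoms)
F1 = F0 ∪ {above(a,f), above(f,b), on(b,a), on(b,b), on(b,c), on(f,a), on(f,c), on(f,f)}  (16 atoms)
F2 = F1 ∪ {above(b,a), above(b,b), above(b,c), above(f,a), above(f,f), clear(f)}  (22 atoms)
goal ⊆ F2  ⇒  h_max = 2

2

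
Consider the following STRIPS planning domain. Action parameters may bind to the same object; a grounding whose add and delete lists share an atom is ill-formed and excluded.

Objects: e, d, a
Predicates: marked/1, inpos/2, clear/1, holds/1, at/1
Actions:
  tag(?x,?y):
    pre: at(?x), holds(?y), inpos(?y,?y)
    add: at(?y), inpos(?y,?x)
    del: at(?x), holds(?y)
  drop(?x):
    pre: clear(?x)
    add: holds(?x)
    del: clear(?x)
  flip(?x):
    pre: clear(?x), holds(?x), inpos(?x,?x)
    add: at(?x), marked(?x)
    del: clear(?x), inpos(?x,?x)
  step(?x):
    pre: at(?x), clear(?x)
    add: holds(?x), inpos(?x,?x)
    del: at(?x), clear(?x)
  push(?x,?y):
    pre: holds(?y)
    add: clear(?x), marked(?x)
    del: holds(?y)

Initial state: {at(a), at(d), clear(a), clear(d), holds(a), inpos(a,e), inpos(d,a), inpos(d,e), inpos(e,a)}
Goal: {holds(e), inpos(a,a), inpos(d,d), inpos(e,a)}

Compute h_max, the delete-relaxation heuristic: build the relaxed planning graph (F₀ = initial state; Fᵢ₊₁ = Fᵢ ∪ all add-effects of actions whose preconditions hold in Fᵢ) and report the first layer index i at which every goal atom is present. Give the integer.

2

F0 = init (9 atoms)
F1 = F0 ∪ {clear(e), holds(d), inpos(a,a), inpos(d,d), marked(a), marked(d), marked(e)}  (16 atoms)
F2 = F1 ∪ {holds(e), inpos(a,d)}  (18 atoms)
goal ⊆ F2  ⇒  h_max = 2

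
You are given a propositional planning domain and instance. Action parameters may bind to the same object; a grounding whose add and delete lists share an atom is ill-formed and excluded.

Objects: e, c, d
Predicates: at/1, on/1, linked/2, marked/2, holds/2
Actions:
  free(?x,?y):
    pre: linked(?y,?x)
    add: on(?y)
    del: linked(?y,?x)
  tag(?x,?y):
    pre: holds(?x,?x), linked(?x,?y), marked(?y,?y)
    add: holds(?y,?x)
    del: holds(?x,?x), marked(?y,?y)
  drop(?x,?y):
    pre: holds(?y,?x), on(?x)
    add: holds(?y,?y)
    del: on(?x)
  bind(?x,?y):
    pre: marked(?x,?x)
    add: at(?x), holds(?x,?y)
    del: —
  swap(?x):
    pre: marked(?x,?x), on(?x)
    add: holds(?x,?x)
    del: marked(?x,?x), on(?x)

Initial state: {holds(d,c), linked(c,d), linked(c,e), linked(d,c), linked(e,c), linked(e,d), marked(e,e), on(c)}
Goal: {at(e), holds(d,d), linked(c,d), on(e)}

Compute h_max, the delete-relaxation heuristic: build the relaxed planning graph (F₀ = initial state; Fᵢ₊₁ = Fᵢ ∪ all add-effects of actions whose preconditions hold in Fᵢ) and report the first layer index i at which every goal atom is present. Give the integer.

1

F0 = init (8 atoms)
F1 = F0 ∪ {at(e), holds(d,d), holds(e,c), holds(e,d), holds(e,e), on(d), on(e)}  (15 atoms)
goal ⊆ F1  ⇒  h_max = 1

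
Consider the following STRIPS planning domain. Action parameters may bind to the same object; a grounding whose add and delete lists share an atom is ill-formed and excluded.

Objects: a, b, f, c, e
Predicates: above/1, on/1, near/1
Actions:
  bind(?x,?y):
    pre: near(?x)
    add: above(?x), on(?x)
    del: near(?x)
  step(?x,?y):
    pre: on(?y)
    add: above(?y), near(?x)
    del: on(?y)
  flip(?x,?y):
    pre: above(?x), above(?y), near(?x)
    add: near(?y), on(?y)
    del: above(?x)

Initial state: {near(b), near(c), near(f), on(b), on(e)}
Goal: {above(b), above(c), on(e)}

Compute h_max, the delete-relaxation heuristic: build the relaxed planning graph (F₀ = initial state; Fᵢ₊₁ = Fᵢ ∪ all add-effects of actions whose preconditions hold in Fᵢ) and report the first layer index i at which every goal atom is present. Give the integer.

1

F0 = init (5 atoms)
F1 = F0 ∪ {above(b), above(c), above(e), above(f), near(a), near(e), on(c), on(f)}  (13 atoms)
goal ⊆ F1  ⇒  h_max = 1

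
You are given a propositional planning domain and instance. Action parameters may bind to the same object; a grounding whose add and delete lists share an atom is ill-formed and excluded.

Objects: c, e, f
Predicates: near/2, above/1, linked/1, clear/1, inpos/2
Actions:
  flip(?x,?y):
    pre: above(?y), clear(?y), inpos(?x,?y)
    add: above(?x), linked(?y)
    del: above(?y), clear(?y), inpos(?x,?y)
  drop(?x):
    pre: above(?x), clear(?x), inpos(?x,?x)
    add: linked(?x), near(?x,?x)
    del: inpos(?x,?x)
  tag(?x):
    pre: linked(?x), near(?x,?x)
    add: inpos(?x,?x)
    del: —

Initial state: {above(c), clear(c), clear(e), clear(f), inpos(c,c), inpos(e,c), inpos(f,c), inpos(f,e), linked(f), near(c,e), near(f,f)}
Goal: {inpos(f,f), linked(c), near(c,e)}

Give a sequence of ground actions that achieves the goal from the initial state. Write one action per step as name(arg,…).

flip(e,c); tag(f)

1. flip(e,c)  →  {above(e), clear(e), clear(f), inpos(c,c), inpos(f,c), inpos(f,e), linked(c), linked(f), near(c,e), near(f,f)}
2. tag(f)  →  {above(e), clear(e), clear(f), inpos(c,c), inpos(f,c), inpos(f,e), inpos(f,f), linked(c), linked(f), near(c,e), near(f,f)}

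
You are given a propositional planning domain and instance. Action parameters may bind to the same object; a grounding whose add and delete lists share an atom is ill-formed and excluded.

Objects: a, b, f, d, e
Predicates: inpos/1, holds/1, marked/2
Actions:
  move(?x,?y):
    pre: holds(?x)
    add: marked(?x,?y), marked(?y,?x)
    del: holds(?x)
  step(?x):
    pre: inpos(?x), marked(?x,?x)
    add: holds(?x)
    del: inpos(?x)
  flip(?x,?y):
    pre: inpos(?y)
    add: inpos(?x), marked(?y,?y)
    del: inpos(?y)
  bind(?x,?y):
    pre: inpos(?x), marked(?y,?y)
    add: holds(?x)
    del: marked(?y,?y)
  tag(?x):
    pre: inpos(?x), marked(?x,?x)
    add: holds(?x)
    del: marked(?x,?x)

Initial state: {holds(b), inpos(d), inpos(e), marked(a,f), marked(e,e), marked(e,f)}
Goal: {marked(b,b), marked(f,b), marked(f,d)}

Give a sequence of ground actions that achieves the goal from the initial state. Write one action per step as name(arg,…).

move(b,f); flip(b,d); flip(f,b); bind(f,d); move(f,d)

1. move(b,f)  →  {inpos(d), inpos(e), marked(a,f), marked(b,f), marked(e,e), marked(e,f), marked(f,b)}
2. flip(b,d)  →  {inpos(b), inpos(e), marked(a,f), marked(b,f), marked(d,d), marked(e,e), marked(e,f), marked(f,b)}
3. flip(f,b)  →  {inpos(e), inpos(f), marked(a,f), marked(b,b), marked(b,f), marked(d,d), marked(e,e), marked(e,f), marked(f,b)}
4. bind(f,d)  →  {holds(f), inpos(e), inpos(f), marked(a,f), marked(b,b), marked(b,f), marked(e,e), marked(e,f), marked(f,b)}
5. move(f,d)  →  {inpos(e), inpos(f), marked(a,f), marked(b,b), marked(b,f), marked(d,f), marked(e,e), marked(e,f), marked(f,b), marked(f,d)}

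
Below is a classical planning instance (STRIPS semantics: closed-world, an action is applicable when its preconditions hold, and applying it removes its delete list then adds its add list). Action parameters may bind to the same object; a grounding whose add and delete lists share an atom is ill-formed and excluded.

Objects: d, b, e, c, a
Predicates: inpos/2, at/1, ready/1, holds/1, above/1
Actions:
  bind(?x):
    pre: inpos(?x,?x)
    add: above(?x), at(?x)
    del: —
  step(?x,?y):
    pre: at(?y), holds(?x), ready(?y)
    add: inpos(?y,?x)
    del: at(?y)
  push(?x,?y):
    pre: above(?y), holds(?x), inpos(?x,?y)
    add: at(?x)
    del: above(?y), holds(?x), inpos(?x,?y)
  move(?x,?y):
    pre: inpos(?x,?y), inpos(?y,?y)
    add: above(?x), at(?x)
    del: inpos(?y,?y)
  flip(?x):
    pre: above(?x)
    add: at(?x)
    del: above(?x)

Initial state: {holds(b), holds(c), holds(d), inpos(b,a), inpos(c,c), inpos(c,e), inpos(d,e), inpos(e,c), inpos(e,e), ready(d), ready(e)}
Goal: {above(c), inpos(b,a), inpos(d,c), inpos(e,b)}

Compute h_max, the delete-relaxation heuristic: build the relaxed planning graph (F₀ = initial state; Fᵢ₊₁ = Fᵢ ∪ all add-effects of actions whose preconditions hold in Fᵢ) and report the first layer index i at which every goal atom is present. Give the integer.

2

F0 = init (11 atoms)
F1 = F0 ∪ {above(c), above(d), above(e), at(c), at(d), at(e)}  (17 atoms)
F2 = F1 ∪ {inpos(d,b), inpos(d,c), inpos(d,d), inpos(e,b), inpos(e,d)}  (22 atoms)
goal ⊆ F2  ⇒  h_max = 2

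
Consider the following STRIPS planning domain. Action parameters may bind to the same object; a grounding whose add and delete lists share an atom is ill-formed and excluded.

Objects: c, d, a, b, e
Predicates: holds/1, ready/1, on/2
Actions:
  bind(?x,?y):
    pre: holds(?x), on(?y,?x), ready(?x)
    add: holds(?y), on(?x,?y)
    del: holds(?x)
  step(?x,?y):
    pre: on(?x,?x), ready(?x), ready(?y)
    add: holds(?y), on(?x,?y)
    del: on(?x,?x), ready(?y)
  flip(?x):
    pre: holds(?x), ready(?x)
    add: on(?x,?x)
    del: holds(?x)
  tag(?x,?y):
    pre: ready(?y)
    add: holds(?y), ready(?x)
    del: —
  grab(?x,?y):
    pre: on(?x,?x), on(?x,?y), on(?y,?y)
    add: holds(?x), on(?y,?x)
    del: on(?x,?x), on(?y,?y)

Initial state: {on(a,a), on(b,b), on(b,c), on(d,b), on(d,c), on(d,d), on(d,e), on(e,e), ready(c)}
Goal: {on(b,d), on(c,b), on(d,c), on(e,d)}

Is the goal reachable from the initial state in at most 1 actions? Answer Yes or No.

No

1. tag(b,c)  →  {holds(c), on(a,a), on(b,b), on(b,c), on(d,b), on(d,c), on(d,d), on(d,e), on(e,e), ready(b), ready(c)}
2. bind(c,b)  →  {holds(b), on(a,a), on(b,b), on(b,c), on(c,b), on(d,b), on(d,c), on(d,d), on(d,e), on(e,e), ready(b), ready(c)}
3. bind(b,d)  →  {holds(d), on(a,a), on(b,b), on(b,c), on(b,d), on(c,b), on(d,b), on(d,c), on(d,d), on(d,e), on(e,e), ready(b), ready(c)}
4. grab(d,e)  →  {holds(d), on(a,a), on(b,b), on(b,c), on(b,d), on(c,b), on(d,b), on(d,c), on(d,e), on(e,d), ready(b), ready(c)}
optimal plan length = 4; 4 > 1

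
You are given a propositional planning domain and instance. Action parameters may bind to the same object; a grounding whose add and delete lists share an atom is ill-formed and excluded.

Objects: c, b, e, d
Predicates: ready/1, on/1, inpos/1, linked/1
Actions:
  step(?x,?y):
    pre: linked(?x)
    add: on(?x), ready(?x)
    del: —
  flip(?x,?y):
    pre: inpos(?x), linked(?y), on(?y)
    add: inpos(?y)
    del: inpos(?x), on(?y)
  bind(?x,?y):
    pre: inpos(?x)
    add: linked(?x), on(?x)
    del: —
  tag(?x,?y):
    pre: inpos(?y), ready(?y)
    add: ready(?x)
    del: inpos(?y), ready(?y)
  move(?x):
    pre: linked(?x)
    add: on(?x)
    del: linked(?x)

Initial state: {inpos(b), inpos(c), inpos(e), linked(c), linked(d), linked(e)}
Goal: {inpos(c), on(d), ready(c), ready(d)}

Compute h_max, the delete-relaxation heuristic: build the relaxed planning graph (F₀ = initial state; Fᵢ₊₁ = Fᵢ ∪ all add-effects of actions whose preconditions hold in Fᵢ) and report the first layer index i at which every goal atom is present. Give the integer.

1

F0 = init (6 atoms)
F1 = F0 ∪ {linked(b), on(b), on(c), on(d), on(e), ready(c), ready(d), ready(e)}  (14 atoms)
goal ⊆ F1  ⇒  h_max = 1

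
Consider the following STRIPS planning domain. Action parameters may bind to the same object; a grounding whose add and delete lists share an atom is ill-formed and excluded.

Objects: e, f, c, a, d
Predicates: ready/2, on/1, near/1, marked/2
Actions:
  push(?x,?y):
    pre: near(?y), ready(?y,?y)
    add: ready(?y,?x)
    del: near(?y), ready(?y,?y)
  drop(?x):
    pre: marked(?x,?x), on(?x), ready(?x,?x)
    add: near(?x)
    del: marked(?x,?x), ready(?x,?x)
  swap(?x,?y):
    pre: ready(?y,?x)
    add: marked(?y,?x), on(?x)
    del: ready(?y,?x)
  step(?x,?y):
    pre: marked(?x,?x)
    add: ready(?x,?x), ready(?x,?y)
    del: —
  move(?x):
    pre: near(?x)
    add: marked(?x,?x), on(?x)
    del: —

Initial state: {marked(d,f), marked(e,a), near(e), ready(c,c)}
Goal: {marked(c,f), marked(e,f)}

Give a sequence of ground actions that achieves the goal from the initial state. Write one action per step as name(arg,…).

1. swap(c,c)  →  {marked(c,c), marked(d,f), marked(e,a), near(e), on(c)}
2. step(c,f)  →  {marked(c,c), marked(d,f), marked(e,a), near(e), on(c), ready(c,c), ready(c,f)}
3. swap(f,c)  →  {marked(c,c), marked(c,f), marked(d,f), marked(e,a), near(e), on(c), on(f), ready(c,c)}
4. move(e)  →  {marked(c,c), marked(c,f), marked(d,f), marked(e,a), marked(e,e), near(e), on(c), on(e), on(f), ready(c,c)}
5. step(e,f)  →  {marked(c,c), marked(c,f), marked(d,f), marked(e,a), marked(e,e), near(e), on(c), on(e), on(f), ready(c,c), ready(e,e), ready(e,f)}
6. swap(f,e)  →  {marked(c,c), marked(c,f), marked(d,f), marked(e,a), marked(e,e), marked(e,f), near(e), on(c), on(e), on(f), ready(c,c), ready(e,e)}

swap(c,c); step(c,f); swap(f,c); move(e); step(e,f); swap(f,e)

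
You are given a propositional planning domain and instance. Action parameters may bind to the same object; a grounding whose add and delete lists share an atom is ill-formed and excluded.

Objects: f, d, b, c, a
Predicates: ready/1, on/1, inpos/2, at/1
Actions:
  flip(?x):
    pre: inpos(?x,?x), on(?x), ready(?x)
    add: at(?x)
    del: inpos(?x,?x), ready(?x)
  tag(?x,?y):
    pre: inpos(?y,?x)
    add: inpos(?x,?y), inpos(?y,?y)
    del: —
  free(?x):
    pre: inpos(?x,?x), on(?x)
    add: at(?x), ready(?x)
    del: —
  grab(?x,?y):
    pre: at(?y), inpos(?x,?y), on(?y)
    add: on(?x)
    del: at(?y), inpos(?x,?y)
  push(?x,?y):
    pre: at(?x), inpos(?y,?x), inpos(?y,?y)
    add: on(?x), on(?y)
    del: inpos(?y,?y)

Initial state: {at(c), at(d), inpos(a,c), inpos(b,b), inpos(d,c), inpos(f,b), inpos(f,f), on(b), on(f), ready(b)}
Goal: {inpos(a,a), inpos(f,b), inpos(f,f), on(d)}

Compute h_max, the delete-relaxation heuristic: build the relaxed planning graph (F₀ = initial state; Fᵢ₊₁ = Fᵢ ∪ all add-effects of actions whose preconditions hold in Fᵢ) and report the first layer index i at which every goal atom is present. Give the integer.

F0 = init (10 atoms)
F1 = F0 ∪ {at(b), at(f), inpos(a,a), inpos(b,f), inpos(c,a), inpos(c,d), inpos(d,d), ready(f)}  (18 atoms)
F2 = F1 ∪ {inpos(c,c), on(a), on(c), on(d)}  (22 atoms)
goal ⊆ F2  ⇒  h_max = 2

2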